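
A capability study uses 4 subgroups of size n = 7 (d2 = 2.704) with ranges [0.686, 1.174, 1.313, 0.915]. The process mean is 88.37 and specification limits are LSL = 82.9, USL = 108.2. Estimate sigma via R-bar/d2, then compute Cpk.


R_bar = (0.686 + 1.174 + 1.313 + 0.915) / 4 = 1.022
sigma = R_bar / d2 = 1.022 / 2.704 = 0.37795858
Cp = (USL - LSL)/(6*sigma) = (108.2 - 82.9)/(6*0.37795858) = 11.1564
Cpu = (108.2 - 88.37)/(3*0.37795858) = 17.4887
Cpl = (88.37 - 82.9)/(3*0.37795858) = 4.8242
Cpk = min(Cpu, Cpl) = 4.8242

4.8242


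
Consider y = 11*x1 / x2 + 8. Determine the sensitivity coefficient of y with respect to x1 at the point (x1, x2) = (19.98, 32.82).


y = 11*x1 / x2 + 8
dy/dx1 = 11/x2
Evaluate at x2 = 32.82: c1 = 11 / 32.82
c1 = 0.3352

0.3352


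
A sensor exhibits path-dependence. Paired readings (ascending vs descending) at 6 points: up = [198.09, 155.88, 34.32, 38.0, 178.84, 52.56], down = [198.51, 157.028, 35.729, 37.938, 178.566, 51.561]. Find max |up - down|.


|198.09 - 198.51| = 0.4200
|155.88 - 157.028| = 1.1480
|34.32 - 35.729| = 1.4090
|38.0 - 37.938| = 0.0620
|178.84 - 178.566| = 0.2740
|52.56 - 51.561| = 0.9990
hysteresis = max(diffs) = 1.4090

1.4090


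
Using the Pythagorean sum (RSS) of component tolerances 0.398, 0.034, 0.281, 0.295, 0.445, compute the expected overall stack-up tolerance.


RSS = sqrt(0.398^2 + 0.034^2 + 0.281^2 + 0.295^2 + 0.445^2)
= sqrt(0.523571)
= 0.7236

0.7236


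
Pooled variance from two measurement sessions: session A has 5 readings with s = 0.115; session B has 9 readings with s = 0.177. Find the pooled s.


s_p = sqrt(((n1-1)*s1^2 + (n2-1)*s2^2) / (n1+n2-2))
numerator = (5-1)*0.115^2 + (9-1)*0.177^2 = 0.0529 + 0.250632 = 0.303532
denominator = 5 + 9 - 2 = 12
s_p^2 = 0.303532 / 12 = 0.025294333
s_p = sqrt(0.025294333) = 0.1590

0.1590


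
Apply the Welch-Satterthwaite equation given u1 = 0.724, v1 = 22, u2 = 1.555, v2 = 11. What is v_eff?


uc = sqrt(u1^2 + u2^2) = sqrt(0.724^2 + 1.555^2) = 1.7152845
v_eff = uc^4 / (u1^4/v1 + u2^4/v2)
= 1.7152845^4 / (0.724^4/22 + 1.555^4/11)
= 8.6565462 / 0.54402047
v_eff = 15.9122

15.9122


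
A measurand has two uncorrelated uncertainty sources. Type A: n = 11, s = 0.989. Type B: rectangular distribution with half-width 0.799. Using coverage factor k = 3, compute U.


u_A = s / sqrt(n) = 0.989 / sqrt(11) = 0.29819472
u_B = half_width / sqrt(3) = 0.799 / sqrt(3) = 0.46130287
uc = sqrt(u_A^2 + u_B^2) = sqrt(0.29819472^2 + 0.46130287^2) = 0.54929084
U = k * uc = 3 * 0.54929084
U = 1.6479

1.6479


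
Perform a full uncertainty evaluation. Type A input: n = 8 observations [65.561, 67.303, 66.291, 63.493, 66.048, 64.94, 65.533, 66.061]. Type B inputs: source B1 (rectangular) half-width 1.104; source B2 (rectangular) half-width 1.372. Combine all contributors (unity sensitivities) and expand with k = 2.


mean = (65.561 + 67.303 + 66.291 + 63.493 + 66.048 + 64.94 + 65.533 + 66.061) / 8 = 65.65375
s = sqrt(sum((x - mean)^2)/(n-1)) = 1.1115537
u_A = s / sqrt(n) = 1.1115537 / sqrt(8) = 0.39299358
u_B1 = 1.104 / sqrt(3) = 0.6373947
u_B2 = 1.372 / sqrt(3) = 0.79212457
uc = sqrt(0.39299358^2 + 0.6373947^2 + 0.79212457^2) = 1.0900355
U = k * uc = 2 * 1.0900355
U = 2.1801

2.1801


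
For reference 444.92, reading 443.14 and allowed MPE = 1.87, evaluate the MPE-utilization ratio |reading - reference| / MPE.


e = indication - reference = 443.14 - 444.92 = -1.7800
|e| = 1.7800
ratio = |e| / MPE = 1.7800 / 1.87
ratio = 0.9519

0.9519


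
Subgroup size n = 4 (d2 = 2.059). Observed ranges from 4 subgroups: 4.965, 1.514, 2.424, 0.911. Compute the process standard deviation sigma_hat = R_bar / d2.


R_bar = (4.965 + 1.514 + 2.424 + 0.911) / 4
R_bar = 9.814 / 4 = 2.4535
sigma_hat = R_bar / d2 = 2.4535 / 2.059 = 1.1916

1.1916


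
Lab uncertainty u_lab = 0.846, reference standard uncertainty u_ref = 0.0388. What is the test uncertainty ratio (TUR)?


TUR = u_lab / u_ref
= 0.846 / 0.0388
= 21.8041

21.8041


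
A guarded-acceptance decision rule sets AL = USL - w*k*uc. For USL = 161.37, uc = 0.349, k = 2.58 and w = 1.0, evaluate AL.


U = k * uc = 2.58 * 0.349 = 0.90042
guard band g = w * U = 1.0 * 0.90042 = 0.90042
AL = USL - g = 161.37 - 0.90042
AL = 160.4696

160.4696


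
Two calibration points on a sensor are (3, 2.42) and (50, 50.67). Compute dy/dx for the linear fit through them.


slope = (y2 - y1) / (x2 - x1)
= (50.67 - 2.42) / (50 - 3)
= 48.2500 / 47
= 1.0266

1.0266


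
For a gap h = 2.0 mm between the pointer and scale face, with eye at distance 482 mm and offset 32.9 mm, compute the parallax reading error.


error = h * offset / d
= 2.0 * 32.9 / 482
= 0.1365

0.1365


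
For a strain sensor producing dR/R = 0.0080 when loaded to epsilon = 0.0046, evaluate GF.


GF = (dR/R) / epsilon
= 0.0080 / 0.0046
= 1.7391

1.7391


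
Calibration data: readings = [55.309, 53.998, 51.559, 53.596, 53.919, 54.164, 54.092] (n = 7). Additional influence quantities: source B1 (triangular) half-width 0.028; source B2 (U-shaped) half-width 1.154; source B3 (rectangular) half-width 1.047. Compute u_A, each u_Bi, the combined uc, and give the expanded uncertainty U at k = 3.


mean = (55.309 + 53.998 + 51.559 + 53.596 + 53.919 + 54.164 + 54.092) / 7 = 53.80528571
s = sqrt(sum((x - mean)^2)/(n-1)) = 1.1263294
u_A = s / sqrt(n) = 1.1263294 / sqrt(7) = 0.4257125
u_B1 = 0.028 / sqrt(6) = 0.011430952
u_B2 = 1.154 / sqrt(2) = 0.81600123
u_B3 = 1.047 / sqrt(3) = 0.60448573
uc = sqrt(0.4257125^2 + 0.011430952^2 + 0.81600123^2 + 0.60448573^2) = 1.1011915
U = k * uc = 3 * 1.1011915
U = 3.3036

3.3036


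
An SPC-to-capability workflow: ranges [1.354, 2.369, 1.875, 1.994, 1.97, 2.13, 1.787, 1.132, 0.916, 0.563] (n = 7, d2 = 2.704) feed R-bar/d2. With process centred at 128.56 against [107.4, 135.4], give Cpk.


R_bar = (1.354 + 2.369 + 1.875 + 1.994 + 1.97 + 2.13 + 1.787 + 1.132 + 0.916 + 0.563) / 10 = 1.609
sigma = R_bar / d2 = 1.609 / 2.704 = 0.59504438
Cp = (USL - LSL)/(6*sigma) = (135.4 - 107.4)/(6*0.59504438) = 7.8426
Cpu = (135.4 - 128.56)/(3*0.59504438) = 3.8316
Cpl = (128.56 - 107.4)/(3*0.59504438) = 11.8535
Cpk = min(Cpu, Cpl) = 3.8316

3.8316


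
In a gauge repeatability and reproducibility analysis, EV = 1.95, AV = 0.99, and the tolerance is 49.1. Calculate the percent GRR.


GRR = sqrt(EV^2 + AV^2) = sqrt(1.95^2 + 0.99^2) = 2.1869156
%GRR = GRR / tol * 100 = 2.1869156 / 49.1 * 100
%GRR = 4.4540

4.4540


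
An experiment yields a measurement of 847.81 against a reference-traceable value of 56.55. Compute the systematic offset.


Systematic error = measured - true
= 847.81 - 56.55
= 791.2600

791.2600


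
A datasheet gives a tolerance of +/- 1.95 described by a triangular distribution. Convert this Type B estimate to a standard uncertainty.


u_B = half_width / sqrt(6)
u_B = 1.95 / 2.4494897
u_B = 0.7961

0.7961


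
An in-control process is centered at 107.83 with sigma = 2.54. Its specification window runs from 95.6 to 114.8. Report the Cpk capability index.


Cpu = (USL - mean) / (3*sigma) = (114.8 - 107.83) / (3*2.54) = 0.9147
Cpl = (mean - LSL) / (3*sigma) = (107.83 - 95.6) / (3*2.54) = 1.6050
Cpk = min(Cpu, Cpl) = 0.9147

0.9147


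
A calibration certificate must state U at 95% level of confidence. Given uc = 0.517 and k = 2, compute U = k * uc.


U = k * uc
U = 2 * 0.517
U = 1.0340

1.0340


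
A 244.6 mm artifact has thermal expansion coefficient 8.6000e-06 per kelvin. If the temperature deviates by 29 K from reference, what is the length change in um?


dL = L * alpha * dT
= 244.6 * 8.6000e-06 * 29
= 0.0610032 mm
dL_um = 0.0610032 * 1000 = 61.0032 um

61.0032


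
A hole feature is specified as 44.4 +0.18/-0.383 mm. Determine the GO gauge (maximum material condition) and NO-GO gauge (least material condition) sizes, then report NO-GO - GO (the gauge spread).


GO = nominal - lower_tol (smallest hole = maximum material condition)
GO = 44.4 - 0.383 = 44.017
NO-GO = nominal + upper_tol (largest hole = least material condition)
NO-GO = 44.4 + 0.18 = 44.58
spread = NO-GO - GO = 44.58 - 44.017 = 0.5630

0.5630


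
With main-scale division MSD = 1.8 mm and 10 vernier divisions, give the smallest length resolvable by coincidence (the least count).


LC = MSD / n_div
= 1.8 / 10
= 0.1800

0.1800


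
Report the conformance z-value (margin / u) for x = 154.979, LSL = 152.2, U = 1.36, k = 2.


u = U / k = 1.36 / 2 = 0.68
margin = |LSL - x| = |152.2 - 154.979| = 2.779
z = margin / u = 2.779 / 0.68
z = 4.0868

4.0868


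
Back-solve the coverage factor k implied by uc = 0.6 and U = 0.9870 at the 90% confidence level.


k = U / uc
k = 0.9870 / 0.6
k = 1.645

1.645


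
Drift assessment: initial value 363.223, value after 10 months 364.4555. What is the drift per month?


rate = (v2 - v1) / months
= (364.4555 - 363.223) / 10
= 1.2325 / 10
= 0.1232

0.1232


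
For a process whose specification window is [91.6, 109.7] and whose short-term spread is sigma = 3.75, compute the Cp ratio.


Cp = (USL - LSL) / (6 * sigma)
= (109.7 - 91.6) / (6 * 3.75)
= 18.1000 / 22.5000
= 0.8044

0.8044


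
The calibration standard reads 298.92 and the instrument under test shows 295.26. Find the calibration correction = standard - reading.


Correction = standard - reading
= 298.92 - 295.26
= 3.6600

3.6600


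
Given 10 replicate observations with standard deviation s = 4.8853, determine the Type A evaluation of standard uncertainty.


u_A = s / sqrt(n)
u_A = 4.8853 / sqrt(10)
u_A = 4.8853 / 3.1622777
u_A = 1.5449

1.5449


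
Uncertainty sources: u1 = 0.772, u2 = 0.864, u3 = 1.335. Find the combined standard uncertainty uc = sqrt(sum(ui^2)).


uc = sqrt(0.772^2 + 0.864^2 + 1.335^2)
uc = sqrt(3.124705)
uc = 1.7677

1.7677


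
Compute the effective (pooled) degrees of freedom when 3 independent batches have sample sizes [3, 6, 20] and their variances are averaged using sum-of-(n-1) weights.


nu = sum_i (n_i - 1)
nu = ((3 - 1) + (6 - 1) + (20 - 1))
nu = 2 + 5 + 19
nu = 26

26


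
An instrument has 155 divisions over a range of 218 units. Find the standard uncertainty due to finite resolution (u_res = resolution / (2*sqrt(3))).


resolution = range / divisions
resolution = 218 / 155 = 1.4064516
u_res = resolution / (2*sqrt(3))
u_res = 1.4064516 / 3.4641016
u_res = 0.4060

0.4060


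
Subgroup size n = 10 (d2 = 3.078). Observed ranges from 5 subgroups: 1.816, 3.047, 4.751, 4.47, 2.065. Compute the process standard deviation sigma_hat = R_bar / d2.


R_bar = (1.816 + 3.047 + 4.751 + 4.47 + 2.065) / 5
R_bar = 16.149 / 5 = 3.2298
sigma_hat = R_bar / d2 = 3.2298 / 3.078 = 1.0493

1.0493


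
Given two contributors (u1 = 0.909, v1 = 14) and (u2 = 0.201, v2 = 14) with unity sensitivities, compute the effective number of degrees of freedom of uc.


uc = sqrt(u1^2 + u2^2) = sqrt(0.909^2 + 0.201^2) = 0.93095757
v_eff = uc^4 / (u1^4/v1 + u2^4/v2)
= 0.93095757^4 / (0.909^4/14 + 0.201^4/14)
= 0.75113768 / 0.048883752
v_eff = 15.3658

15.3658


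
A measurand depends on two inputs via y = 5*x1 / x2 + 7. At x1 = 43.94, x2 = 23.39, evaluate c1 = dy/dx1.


y = 5*x1 / x2 + 7
dy/dx1 = 5/x2
Evaluate at x2 = 23.39: c1 = 5 / 23.39
c1 = 0.2138

0.2138


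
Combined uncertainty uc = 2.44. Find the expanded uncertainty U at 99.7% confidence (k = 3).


U = k * uc
U = 3 * 2.44
U = 7.3200

7.3200


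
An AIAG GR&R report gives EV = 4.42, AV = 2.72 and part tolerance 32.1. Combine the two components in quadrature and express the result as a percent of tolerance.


GRR = sqrt(EV^2 + AV^2) = sqrt(4.42^2 + 2.72^2) = 5.1898748
%GRR = GRR / tol * 100 = 5.1898748 / 32.1 * 100
%GRR = 16.1678

16.1678


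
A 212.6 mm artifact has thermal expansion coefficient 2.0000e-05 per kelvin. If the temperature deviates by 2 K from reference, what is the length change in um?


dL = L * alpha * dT
= 212.6 * 2.0000e-05 * 2
= 0.0085040 mm
dL_um = 0.0085040 * 1000 = 8.5040 um

8.5040


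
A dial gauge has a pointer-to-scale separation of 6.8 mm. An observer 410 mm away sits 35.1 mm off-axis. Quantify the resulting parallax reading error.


error = h * offset / d
= 6.8 * 35.1 / 410
= 0.5821

0.5821


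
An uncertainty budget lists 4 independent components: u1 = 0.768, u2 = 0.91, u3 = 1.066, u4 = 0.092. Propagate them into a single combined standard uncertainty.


uc = sqrt(0.768^2 + 0.91^2 + 1.066^2 + 0.092^2)
uc = sqrt(2.562744)
uc = 1.6009

1.6009


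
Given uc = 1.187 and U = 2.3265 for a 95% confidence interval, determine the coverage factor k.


k = U / uc
k = 2.3265 / 1.187
k = 1.96

1.96


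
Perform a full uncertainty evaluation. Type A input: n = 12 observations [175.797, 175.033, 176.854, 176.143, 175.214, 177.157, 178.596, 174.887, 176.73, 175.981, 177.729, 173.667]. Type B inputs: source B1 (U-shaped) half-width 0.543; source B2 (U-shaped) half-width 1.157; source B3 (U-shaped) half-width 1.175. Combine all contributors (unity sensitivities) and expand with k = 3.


mean = (175.797 + 175.033 + 176.854 + 176.143 + 175.214 + 177.157 + 178.596 + 174.887 + 176.73 + 175.981 + 177.729 + 173.667) / 12 = 176.149
s = sqrt(sum((x - mean)^2)/(n-1)) = 1.3604702
u_A = s / sqrt(n) = 1.3604702 / sqrt(12) = 0.39273392
u_B1 = 0.543 / sqrt(2) = 0.38395898
u_B2 = 1.157 / sqrt(2) = 0.81812255
u_B3 = 1.175 / sqrt(2) = 0.83085047
uc = sqrt(0.39273392^2 + 0.38395898^2 + 0.81812255^2 + 0.83085047^2) = 1.2889148
U = k * uc = 3 * 1.2889148
U = 3.8667

3.8667


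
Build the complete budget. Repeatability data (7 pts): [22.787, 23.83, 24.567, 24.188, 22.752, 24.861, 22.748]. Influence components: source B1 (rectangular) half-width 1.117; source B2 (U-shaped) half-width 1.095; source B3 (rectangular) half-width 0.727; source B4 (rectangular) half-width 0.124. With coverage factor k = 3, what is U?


mean = (22.787 + 23.83 + 24.567 + 24.188 + 22.752 + 24.861 + 22.748) / 7 = 23.67614286
s = sqrt(sum((x - mean)^2)/(n-1)) = 0.91188878
u_A = s / sqrt(n) = 0.91188878 / sqrt(7) = 0.34466156
u_B1 = 1.117 / sqrt(3) = 0.64490025
u_B2 = 1.095 / sqrt(2) = 0.77428193
u_B3 = 0.727 / sqrt(3) = 0.41973365
u_B4 = 0.124 / sqrt(3) = 0.071591433
uc = sqrt(0.34466156^2 + 0.64490025^2 + 0.77428193^2 + 0.41973365^2 + 0.071591433^2) = 1.1469534
U = k * uc = 3 * 1.1469534
U = 3.4409

3.4409


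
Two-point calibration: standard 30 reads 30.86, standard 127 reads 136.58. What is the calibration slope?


slope = (y2 - y1) / (x2 - x1)
= (136.58 - 30.86) / (127 - 30)
= 105.7200 / 97
= 1.0899

1.0899


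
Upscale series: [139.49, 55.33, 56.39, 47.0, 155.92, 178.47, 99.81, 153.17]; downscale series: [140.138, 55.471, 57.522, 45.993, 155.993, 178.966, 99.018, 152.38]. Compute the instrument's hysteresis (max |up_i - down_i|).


|139.49 - 140.138| = 0.6480
|55.33 - 55.471| = 0.1410
|56.39 - 57.522| = 1.1320
|47.0 - 45.993| = 1.0070
|155.92 - 155.993| = 0.0730
|178.47 - 178.966| = 0.4960
|99.81 - 99.018| = 0.7920
|153.17 - 152.38| = 0.7900
hysteresis = max(diffs) = 1.1320

1.1320


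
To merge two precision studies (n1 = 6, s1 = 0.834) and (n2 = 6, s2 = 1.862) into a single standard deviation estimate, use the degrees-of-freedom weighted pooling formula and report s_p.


s_p = sqrt(((n1-1)*s1^2 + (n2-1)*s2^2) / (n1+n2-2))
numerator = (6-1)*0.834^2 + (6-1)*1.862^2 = 3.47778 + 17.33522 = 20.813
denominator = 6 + 6 - 2 = 10
s_p^2 = 20.813 / 10 = 2.0813
s_p = sqrt(2.0813) = 1.4427

1.4427


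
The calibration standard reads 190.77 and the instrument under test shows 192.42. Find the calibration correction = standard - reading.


Correction = standard - reading
= 190.77 - 192.42
= -1.6500

-1.6500


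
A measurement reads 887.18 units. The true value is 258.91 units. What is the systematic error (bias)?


Systematic error = measured - true
= 887.18 - 258.91
= 628.2700

628.2700


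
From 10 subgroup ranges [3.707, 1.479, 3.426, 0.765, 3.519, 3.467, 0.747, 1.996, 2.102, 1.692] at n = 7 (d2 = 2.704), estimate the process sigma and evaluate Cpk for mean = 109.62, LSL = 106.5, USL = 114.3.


R_bar = (3.707 + 1.479 + 3.426 + 0.765 + 3.519 + 3.467 + 0.747 + 1.996 + 2.102 + 1.692) / 10 = 2.29
sigma = R_bar / d2 = 2.29 / 2.704 = 0.84689349
Cp = (USL - LSL)/(6*sigma) = (114.3 - 106.5)/(6*0.84689349) = 1.5350
Cpu = (114.3 - 109.62)/(3*0.84689349) = 1.8420
Cpl = (109.62 - 106.5)/(3*0.84689349) = 1.2280
Cpk = min(Cpu, Cpl) = 1.2280

1.2280


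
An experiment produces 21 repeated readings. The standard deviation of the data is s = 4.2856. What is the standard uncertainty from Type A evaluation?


u_A = s / sqrt(n)
u_A = 4.2856 / sqrt(21)
u_A = 4.2856 / 4.5825757
u_A = 0.9352

0.9352


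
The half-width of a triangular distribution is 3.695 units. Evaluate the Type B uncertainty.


u_B = half_width / sqrt(6)
u_B = 3.695 / 2.4494897
u_B = 1.5085

1.5085


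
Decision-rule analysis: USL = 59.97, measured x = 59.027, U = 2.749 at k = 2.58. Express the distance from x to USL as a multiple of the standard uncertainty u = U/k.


u = U / k = 2.749 / 2.58 = 1.0655039
margin = |USL - x| = |59.97 - 59.027| = 0.943
z = margin / u = 0.943 / 1.0655039
z = 0.8850

0.8850


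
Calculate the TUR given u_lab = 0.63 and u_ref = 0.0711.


TUR = u_lab / u_ref
= 0.63 / 0.0711
= 8.8608

8.8608


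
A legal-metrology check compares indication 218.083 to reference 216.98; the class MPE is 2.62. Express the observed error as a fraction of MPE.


e = indication - reference = 218.083 - 216.98 = 1.1030
|e| = 1.1030
ratio = |e| / MPE = 1.1030 / 2.62
ratio = 0.4210

0.4210


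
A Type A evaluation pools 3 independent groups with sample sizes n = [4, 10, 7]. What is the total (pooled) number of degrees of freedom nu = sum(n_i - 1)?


nu = sum_i (n_i - 1)
nu = ((4 - 1) + (10 - 1) + (7 - 1))
nu = 3 + 9 + 6
nu = 18

18


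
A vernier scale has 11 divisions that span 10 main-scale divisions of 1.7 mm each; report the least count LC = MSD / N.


LC = MSD / n_div
= 1.7 / 11
= 0.1545

0.1545


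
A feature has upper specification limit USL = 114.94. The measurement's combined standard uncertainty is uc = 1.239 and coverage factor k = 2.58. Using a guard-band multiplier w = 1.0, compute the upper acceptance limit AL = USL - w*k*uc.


U = k * uc = 2.58 * 1.239 = 3.19662
guard band g = w * U = 1.0 * 3.19662 = 3.19662
AL = USL - g = 114.94 - 3.19662
AL = 111.7434

111.7434


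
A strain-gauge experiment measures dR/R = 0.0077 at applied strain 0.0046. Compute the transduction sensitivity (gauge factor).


GF = (dR/R) / epsilon
= 0.0077 / 0.0046
= 1.6739

1.6739


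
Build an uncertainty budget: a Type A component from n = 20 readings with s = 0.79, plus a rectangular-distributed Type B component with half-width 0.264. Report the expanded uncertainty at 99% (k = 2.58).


u_A = s / sqrt(n) = 0.79 / sqrt(20) = 0.17664937
u_B = half_width / sqrt(3) = 0.264 / sqrt(3) = 0.15242047
uc = sqrt(u_A^2 + u_B^2) = sqrt(0.17664937^2 + 0.15242047^2) = 0.23331738
U = k * uc = 2.58 * 0.23331738
U = 0.6020

0.6020


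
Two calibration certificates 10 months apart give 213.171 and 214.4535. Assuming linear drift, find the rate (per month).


rate = (v2 - v1) / months
= (214.4535 - 213.171) / 10
= 1.2825 / 10
= 0.1282

0.1282


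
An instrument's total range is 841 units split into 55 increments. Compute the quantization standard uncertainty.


resolution = range / divisions
resolution = 841 / 55 = 15.290909
u_res = resolution / (2*sqrt(3))
u_res = 15.290909 / 3.4641016
u_res = 4.4141

4.4141


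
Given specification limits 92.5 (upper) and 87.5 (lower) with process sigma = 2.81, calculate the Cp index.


Cp = (USL - LSL) / (6 * sigma)
= (92.5 - 87.5) / (6 * 2.81)
= 5.0000 / 16.8600
= 0.2966

0.2966


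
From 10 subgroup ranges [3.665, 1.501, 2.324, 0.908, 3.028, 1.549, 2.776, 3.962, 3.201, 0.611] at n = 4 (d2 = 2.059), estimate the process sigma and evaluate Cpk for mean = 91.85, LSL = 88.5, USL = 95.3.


R_bar = (3.665 + 1.501 + 2.324 + 0.908 + 3.028 + 1.549 + 2.776 + 3.962 + 3.201 + 0.611) / 10 = 2.3525
sigma = R_bar / d2 = 2.3525 / 2.059 = 1.1425449
Cp = (USL - LSL)/(6*sigma) = (95.3 - 88.5)/(6*1.1425449) = 0.9919
Cpu = (95.3 - 91.85)/(3*1.1425449) = 1.0065
Cpl = (91.85 - 88.5)/(3*1.1425449) = 0.9774
Cpk = min(Cpu, Cpl) = 0.9774

0.9774


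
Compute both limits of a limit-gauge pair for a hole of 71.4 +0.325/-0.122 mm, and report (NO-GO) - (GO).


GO = nominal - lower_tol (smallest hole = maximum material condition)
GO = 71.4 - 0.122 = 71.278
NO-GO = nominal + upper_tol (largest hole = least material condition)
NO-GO = 71.4 + 0.325 = 71.725
spread = NO-GO - GO = 71.725 - 71.278 = 0.4470

0.4470


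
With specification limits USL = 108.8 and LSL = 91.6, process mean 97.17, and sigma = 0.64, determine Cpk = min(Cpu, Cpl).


Cpu = (USL - mean) / (3*sigma) = (108.8 - 97.17) / (3*0.64) = 6.0573
Cpl = (mean - LSL) / (3*sigma) = (97.17 - 91.6) / (3*0.64) = 2.9010
Cpk = min(Cpu, Cpl) = 2.9010

2.9010


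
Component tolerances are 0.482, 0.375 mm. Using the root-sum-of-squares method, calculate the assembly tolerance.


RSS = sqrt(0.482^2 + 0.375^2)
= sqrt(0.372949)
= 0.6107

0.6107


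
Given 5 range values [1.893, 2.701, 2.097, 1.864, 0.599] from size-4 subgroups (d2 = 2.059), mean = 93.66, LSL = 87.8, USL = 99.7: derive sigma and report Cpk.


R_bar = (1.893 + 2.701 + 2.097 + 1.864 + 0.599) / 5 = 1.8308
sigma = R_bar / d2 = 1.8308 / 2.059 = 0.8891695
Cp = (USL - LSL)/(6*sigma) = (99.7 - 87.8)/(6*0.8891695) = 2.2305
Cpu = (99.7 - 93.66)/(3*0.8891695) = 2.2643
Cpl = (93.66 - 87.8)/(3*0.8891695) = 2.1968
Cpk = min(Cpu, Cpl) = 2.1968

2.1968


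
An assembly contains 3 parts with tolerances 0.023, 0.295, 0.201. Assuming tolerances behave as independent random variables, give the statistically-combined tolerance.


RSS = sqrt(0.023^2 + 0.295^2 + 0.201^2)
= sqrt(0.127955)
= 0.3577

0.3577


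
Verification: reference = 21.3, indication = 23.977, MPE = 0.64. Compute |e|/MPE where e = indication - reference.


e = indication - reference = 23.977 - 21.3 = 2.6770
|e| = 2.6770
ratio = |e| / MPE = 2.6770 / 0.64
ratio = 4.1828

4.1828


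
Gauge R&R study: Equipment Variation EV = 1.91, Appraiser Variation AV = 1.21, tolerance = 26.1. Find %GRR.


GRR = sqrt(EV^2 + AV^2) = sqrt(1.91^2 + 1.21^2) = 2.2610175
%GRR = GRR / tol * 100 = 2.2610175 / 26.1 * 100
%GRR = 8.6629

8.6629


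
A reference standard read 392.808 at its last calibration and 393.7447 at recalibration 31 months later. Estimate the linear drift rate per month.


rate = (v2 - v1) / months
= (393.7447 - 392.808) / 31
= 0.9367 / 31
= 0.0302

0.0302


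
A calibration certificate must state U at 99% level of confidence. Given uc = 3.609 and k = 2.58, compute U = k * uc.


U = k * uc
U = 2.58 * 3.609
U = 9.3112

9.3112


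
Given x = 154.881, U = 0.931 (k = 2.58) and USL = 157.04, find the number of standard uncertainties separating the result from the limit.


u = U / k = 0.931 / 2.58 = 0.36085271
margin = |USL - x| = |157.04 - 154.881| = 2.159
z = margin / u = 2.159 / 0.36085271
z = 5.9831

5.9831


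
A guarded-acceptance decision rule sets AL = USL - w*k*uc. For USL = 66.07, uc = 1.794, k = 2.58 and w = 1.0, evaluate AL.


U = k * uc = 2.58 * 1.794 = 4.62852
guard band g = w * U = 1.0 * 4.62852 = 4.62852
AL = USL - g = 66.07 - 4.62852
AL = 61.4415

61.4415


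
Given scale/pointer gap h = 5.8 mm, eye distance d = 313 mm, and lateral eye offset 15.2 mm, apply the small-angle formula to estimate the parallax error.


error = h * offset / d
= 5.8 * 15.2 / 313
= 0.2817

0.2817


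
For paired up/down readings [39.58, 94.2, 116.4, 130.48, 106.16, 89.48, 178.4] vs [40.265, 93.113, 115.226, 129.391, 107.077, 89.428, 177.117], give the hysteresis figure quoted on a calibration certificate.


|39.58 - 40.265| = 0.6850
|94.2 - 93.113| = 1.0870
|116.4 - 115.226| = 1.1740
|130.48 - 129.391| = 1.0890
|106.16 - 107.077| = 0.9170
|89.48 - 89.428| = 0.0520
|178.4 - 177.117| = 1.2830
hysteresis = max(diffs) = 1.2830

1.2830


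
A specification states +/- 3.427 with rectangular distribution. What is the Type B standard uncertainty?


u_B = half_width / sqrt(3)
u_B = 3.427 / 1.7320508
u_B = 1.9786

1.9786


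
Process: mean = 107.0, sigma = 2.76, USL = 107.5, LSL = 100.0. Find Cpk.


Cpu = (USL - mean) / (3*sigma) = (107.5 - 107.0) / (3*2.76) = 0.0604
Cpl = (mean - LSL) / (3*sigma) = (107.0 - 100.0) / (3*2.76) = 0.8454
Cpk = min(Cpu, Cpl) = 0.0604

0.0604


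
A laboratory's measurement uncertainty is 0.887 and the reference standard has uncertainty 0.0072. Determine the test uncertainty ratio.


TUR = u_lab / u_ref
= 0.887 / 0.0072
= 123.1944

123.1944


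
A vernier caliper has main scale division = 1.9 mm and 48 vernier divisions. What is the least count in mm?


LC = MSD / n_div
= 1.9 / 48
= 0.0396

0.0396


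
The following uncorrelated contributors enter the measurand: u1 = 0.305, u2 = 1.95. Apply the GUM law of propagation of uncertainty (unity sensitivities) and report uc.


uc = sqrt(0.305^2 + 1.95^2)
uc = sqrt(3.895525)
uc = 1.9737

1.9737


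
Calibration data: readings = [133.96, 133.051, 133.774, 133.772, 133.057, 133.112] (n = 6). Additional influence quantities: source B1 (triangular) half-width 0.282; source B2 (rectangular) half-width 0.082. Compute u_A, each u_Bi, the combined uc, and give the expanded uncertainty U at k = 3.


mean = (133.96 + 133.051 + 133.774 + 133.772 + 133.057 + 133.112) / 6 = 133.4543333
s = sqrt(sum((x - mean)^2)/(n-1)) = 0.42344807
u_A = s / sqrt(n) = 0.42344807 / sqrt(6) = 0.17287195
u_B1 = 0.282 / sqrt(6) = 0.11512602
u_B2 = 0.082 / sqrt(3) = 0.047342722
uc = sqrt(0.17287195^2 + 0.11512602^2 + 0.047342722^2) = 0.21302593
U = k * uc = 3 * 0.21302593
U = 0.6391

0.6391


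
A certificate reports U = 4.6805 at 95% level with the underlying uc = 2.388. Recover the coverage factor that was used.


k = U / uc
k = 4.6805 / 2.388
k = 1.96

1.96


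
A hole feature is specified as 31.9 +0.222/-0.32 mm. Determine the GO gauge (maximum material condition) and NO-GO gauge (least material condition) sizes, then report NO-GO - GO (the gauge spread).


GO = nominal - lower_tol (smallest hole = maximum material condition)
GO = 31.9 - 0.32 = 31.58
NO-GO = nominal + upper_tol (largest hole = least material condition)
NO-GO = 31.9 + 0.222 = 32.122
spread = NO-GO - GO = 32.122 - 31.58 = 0.5420

0.5420


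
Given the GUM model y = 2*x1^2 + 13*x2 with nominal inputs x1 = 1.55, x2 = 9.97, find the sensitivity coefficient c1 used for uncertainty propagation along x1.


y = 2*x1^2 + 13*x2
dy/dx1 = 2*2*x1
Evaluate at x1 = 1.55: c1 = 4 * 1.55
c1 = 6.2000

6.2000


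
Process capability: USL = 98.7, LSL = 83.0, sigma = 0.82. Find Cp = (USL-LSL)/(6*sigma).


Cp = (USL - LSL) / (6 * sigma)
= (98.7 - 83.0) / (6 * 0.82)
= 15.7000 / 4.9200
= 3.1911

3.1911


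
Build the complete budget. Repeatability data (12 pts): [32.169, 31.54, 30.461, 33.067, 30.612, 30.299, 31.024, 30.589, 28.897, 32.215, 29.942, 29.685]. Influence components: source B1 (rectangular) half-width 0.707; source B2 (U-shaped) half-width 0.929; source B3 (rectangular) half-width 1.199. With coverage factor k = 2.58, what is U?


mean = (32.169 + 31.54 + 30.461 + 33.067 + 30.612 + 30.299 + 31.024 + 30.589 + 28.897 + 32.215 + 29.942 + 29.685) / 12 = 30.875
s = sqrt(sum((x - mean)^2)/(n-1)) = 1.1905895
u_A = s / sqrt(n) = 1.1905895 / sqrt(12) = 0.34369358
u_B1 = 0.707 / sqrt(3) = 0.40818664
u_B2 = 0.929 / sqrt(2) = 0.6569022
u_B3 = 1.199 / sqrt(3) = 0.69224297
uc = sqrt(0.34369358^2 + 0.40818664^2 + 0.6569022^2 + 0.69224297^2) = 1.0933721
U = k * uc = 2.58 * 1.0933721
U = 2.8209

2.8209


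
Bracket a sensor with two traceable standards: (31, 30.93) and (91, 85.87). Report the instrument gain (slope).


slope = (y2 - y1) / (x2 - x1)
= (85.87 - 30.93) / (91 - 31)
= 54.9400 / 60
= 0.9157

0.9157


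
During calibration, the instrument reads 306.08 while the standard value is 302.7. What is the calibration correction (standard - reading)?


Correction = standard - reading
= 302.7 - 306.08
= -3.3800

-3.3800


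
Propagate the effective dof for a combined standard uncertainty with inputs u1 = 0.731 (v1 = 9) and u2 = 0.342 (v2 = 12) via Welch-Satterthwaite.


uc = sqrt(u1^2 + u2^2) = sqrt(0.731^2 + 0.342^2) = 0.80704709
v_eff = uc^4 / (u1^4/v1 + u2^4/v2)
= 0.80704709^4 / (0.731^4/9 + 0.342^4/12)
= 0.42422426 / 0.032866901
v_eff = 12.9073

12.9073


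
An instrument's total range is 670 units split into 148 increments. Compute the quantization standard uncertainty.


resolution = range / divisions
resolution = 670 / 148 = 4.527027
u_res = resolution / (2*sqrt(3))
u_res = 4.527027 / 3.4641016
u_res = 1.3068

1.3068


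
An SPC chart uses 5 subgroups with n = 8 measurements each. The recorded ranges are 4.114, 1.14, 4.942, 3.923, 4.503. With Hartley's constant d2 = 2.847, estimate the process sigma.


R_bar = (4.114 + 1.14 + 4.942 + 3.923 + 4.503) / 5
R_bar = 18.622 / 5 = 3.7244
sigma_hat = R_bar / d2 = 3.7244 / 2.847 = 1.3082

1.3082


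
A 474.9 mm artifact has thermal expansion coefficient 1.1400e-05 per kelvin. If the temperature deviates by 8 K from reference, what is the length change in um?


dL = L * alpha * dT
= 474.9 * 1.1400e-05 * 8
= 0.0433109 mm
dL_um = 0.0433109 * 1000 = 43.3109 um

43.3109


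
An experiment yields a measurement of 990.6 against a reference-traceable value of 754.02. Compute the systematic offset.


Systematic error = measured - true
= 990.6 - 754.02
= 236.5800

236.5800


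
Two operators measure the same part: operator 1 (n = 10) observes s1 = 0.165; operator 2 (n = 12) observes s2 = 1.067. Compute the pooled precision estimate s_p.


s_p = sqrt(((n1-1)*s1^2 + (n2-1)*s2^2) / (n1+n2-2))
numerator = (10-1)*0.165^2 + (12-1)*1.067^2 = 0.245025 + 12.523379 = 12.768404
denominator = 10 + 12 - 2 = 20
s_p^2 = 12.768404 / 20 = 0.6384202
s_p = sqrt(0.6384202) = 0.7990

0.7990


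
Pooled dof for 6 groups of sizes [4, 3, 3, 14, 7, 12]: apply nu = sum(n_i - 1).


nu = sum_i (n_i - 1)
nu = ((4 - 1) + (3 - 1) + (3 - 1) + (14 - 1) + (7 - 1) + (12 - 1))
nu = 3 + 2 + 2 + 13 + 6 + 11
nu = 37

37


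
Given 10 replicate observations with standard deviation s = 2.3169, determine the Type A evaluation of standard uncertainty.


u_A = s / sqrt(n)
u_A = 2.3169 / sqrt(10)
u_A = 2.3169 / 3.1622777
u_A = 0.7327

0.7327


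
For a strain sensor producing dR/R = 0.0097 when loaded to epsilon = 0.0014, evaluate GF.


GF = (dR/R) / epsilon
= 0.0097 / 0.0014
= 6.9286

6.9286


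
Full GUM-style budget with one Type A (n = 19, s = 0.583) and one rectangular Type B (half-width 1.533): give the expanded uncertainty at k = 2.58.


u_A = s / sqrt(n) = 0.583 / sqrt(19) = 0.13374937
u_B = half_width / sqrt(3) = 1.533 / sqrt(3) = 0.88507796
uc = sqrt(u_A^2 + u_B^2) = sqrt(0.13374937^2 + 0.88507796^2) = 0.89512674
U = k * uc = 2.58 * 0.89512674
U = 2.3094

2.3094


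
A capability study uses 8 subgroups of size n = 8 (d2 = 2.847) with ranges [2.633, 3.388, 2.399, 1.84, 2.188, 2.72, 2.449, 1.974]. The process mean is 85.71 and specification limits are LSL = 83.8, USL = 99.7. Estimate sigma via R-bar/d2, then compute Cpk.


R_bar = (2.633 + 3.388 + 2.399 + 1.84 + 2.188 + 2.72 + 2.449 + 1.974) / 8 = 2.448875
sigma = R_bar / d2 = 2.448875 / 2.847 = 0.86015982
Cp = (USL - LSL)/(6*sigma) = (99.7 - 83.8)/(6*0.86015982) = 3.0808
Cpu = (99.7 - 85.71)/(3*0.86015982) = 5.4215
Cpl = (85.71 - 83.8)/(3*0.86015982) = 0.7402
Cpk = min(Cpu, Cpl) = 0.7402

0.7402


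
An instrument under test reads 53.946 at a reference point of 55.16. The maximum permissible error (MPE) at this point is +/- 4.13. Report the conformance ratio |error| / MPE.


e = indication - reference = 53.946 - 55.16 = -1.2140
|e| = 1.2140
ratio = |e| / MPE = 1.2140 / 4.13
ratio = 0.2939

0.2939


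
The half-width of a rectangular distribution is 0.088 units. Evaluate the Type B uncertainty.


u_B = half_width / sqrt(3)
u_B = 0.088 / 1.7320508
u_B = 0.0508

0.0508


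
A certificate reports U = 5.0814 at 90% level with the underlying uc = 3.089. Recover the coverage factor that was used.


k = U / uc
k = 5.0814 / 3.089
k = 1.645

1.645


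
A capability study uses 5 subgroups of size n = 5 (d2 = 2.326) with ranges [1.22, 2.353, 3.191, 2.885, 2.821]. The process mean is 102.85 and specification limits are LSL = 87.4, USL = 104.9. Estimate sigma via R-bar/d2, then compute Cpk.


R_bar = (1.22 + 2.353 + 3.191 + 2.885 + 2.821) / 5 = 2.494
sigma = R_bar / d2 = 2.494 / 2.326 = 1.072227
Cp = (USL - LSL)/(6*sigma) = (104.9 - 87.4)/(6*1.072227) = 2.7202
Cpu = (104.9 - 102.85)/(3*1.072227) = 0.6373
Cpl = (102.85 - 87.4)/(3*1.072227) = 4.8031
Cpk = min(Cpu, Cpl) = 0.6373

0.6373


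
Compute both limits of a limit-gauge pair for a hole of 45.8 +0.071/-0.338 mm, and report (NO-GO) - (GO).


GO = nominal - lower_tol (smallest hole = maximum material condition)
GO = 45.8 - 0.338 = 45.462
NO-GO = nominal + upper_tol (largest hole = least material condition)
NO-GO = 45.8 + 0.071 = 45.871
spread = NO-GO - GO = 45.871 - 45.462 = 0.4090

0.4090


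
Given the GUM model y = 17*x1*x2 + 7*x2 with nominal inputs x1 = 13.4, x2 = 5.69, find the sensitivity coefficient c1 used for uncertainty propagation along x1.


y = 17*x1*x2 + 7*x2
dy/dx1 = 17*x2
Evaluate at x2 = 5.69: c1 = 17 * 5.69
c1 = 96.7300

96.7300


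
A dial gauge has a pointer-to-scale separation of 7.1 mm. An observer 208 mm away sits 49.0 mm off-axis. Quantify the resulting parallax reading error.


error = h * offset / d
= 7.1 * 49.0 / 208
= 1.6726

1.6726


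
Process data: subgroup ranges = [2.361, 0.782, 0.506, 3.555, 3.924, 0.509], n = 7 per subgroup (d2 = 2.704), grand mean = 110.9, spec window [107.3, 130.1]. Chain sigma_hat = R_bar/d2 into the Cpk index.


R_bar = (2.361 + 0.782 + 0.506 + 3.555 + 3.924 + 0.509) / 6 = 1.9395
sigma = R_bar / d2 = 1.9395 / 2.704 = 0.71727071
Cp = (USL - LSL)/(6*sigma) = (130.1 - 107.3)/(6*0.71727071) = 5.2979
Cpu = (130.1 - 110.9)/(3*0.71727071) = 8.9227
Cpl = (110.9 - 107.3)/(3*0.71727071) = 1.6730
Cpk = min(Cpu, Cpl) = 1.6730

1.6730


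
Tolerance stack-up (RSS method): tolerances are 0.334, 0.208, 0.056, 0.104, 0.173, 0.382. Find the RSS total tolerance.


RSS = sqrt(0.334^2 + 0.208^2 + 0.056^2 + 0.104^2 + 0.173^2 + 0.382^2)
= sqrt(0.344625)
= 0.5870

0.5870


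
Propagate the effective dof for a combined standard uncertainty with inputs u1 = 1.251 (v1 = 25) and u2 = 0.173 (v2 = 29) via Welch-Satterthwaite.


uc = sqrt(u1^2 + u2^2) = sqrt(1.251^2 + 0.173^2) = 1.2629054
v_eff = uc^4 / (u1^4/v1 + u2^4/v2)
= 1.2629054^4 / (1.251^4/25 + 0.173^4/29)
= 2.5438019 / 0.098000013
v_eff = 25.9572

25.9572


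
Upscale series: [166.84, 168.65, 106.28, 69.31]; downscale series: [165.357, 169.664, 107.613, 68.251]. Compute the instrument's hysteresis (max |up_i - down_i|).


|166.84 - 165.357| = 1.4830
|168.65 - 169.664| = 1.0140
|106.28 - 107.613| = 1.3330
|69.31 - 68.251| = 1.0590
hysteresis = max(diffs) = 1.4830

1.4830


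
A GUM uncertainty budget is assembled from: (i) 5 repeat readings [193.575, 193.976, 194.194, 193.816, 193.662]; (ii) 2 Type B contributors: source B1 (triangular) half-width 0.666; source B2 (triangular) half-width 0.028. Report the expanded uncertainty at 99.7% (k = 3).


mean = (193.575 + 193.976 + 194.194 + 193.816 + 193.662) / 5 = 193.8446
s = sqrt(sum((x - mean)^2)/(n-1)) = 0.24808829
u_A = s / sqrt(n) = 0.24808829 / sqrt(5) = 0.11094846
u_B1 = 0.666 / sqrt(6) = 0.27189336
u_B2 = 0.028 / sqrt(6) = 0.011430952
uc = sqrt(0.11094846^2 + 0.27189336^2 + 0.011430952^2) = 0.29388131
U = k * uc = 3 * 0.29388131
U = 0.8816

0.8816


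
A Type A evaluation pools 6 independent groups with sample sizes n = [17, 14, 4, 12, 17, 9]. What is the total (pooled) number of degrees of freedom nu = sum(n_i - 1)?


nu = sum_i (n_i - 1)
nu = ((17 - 1) + (14 - 1) + (4 - 1) + (12 - 1) + (17 - 1) + (9 - 1))
nu = 16 + 13 + 3 + 11 + 16 + 8
nu = 67

67


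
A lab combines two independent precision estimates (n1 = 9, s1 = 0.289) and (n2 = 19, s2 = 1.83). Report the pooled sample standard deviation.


s_p = sqrt(((n1-1)*s1^2 + (n2-1)*s2^2) / (n1+n2-2))
numerator = (9-1)*0.289^2 + (19-1)*1.83^2 = 0.668168 + 60.2802 = 60.948368
denominator = 9 + 19 - 2 = 26
s_p^2 = 60.948368 / 26 = 2.344168
s_p = sqrt(2.344168) = 1.5311

1.5311


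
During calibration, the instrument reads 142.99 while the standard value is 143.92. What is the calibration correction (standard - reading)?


Correction = standard - reading
= 143.92 - 142.99
= 0.9300

0.9300


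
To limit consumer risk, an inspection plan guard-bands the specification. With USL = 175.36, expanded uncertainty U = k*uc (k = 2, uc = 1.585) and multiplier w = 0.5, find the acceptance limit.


U = k * uc = 2 * 1.585 = 3.17
guard band g = w * U = 0.5 * 3.17 = 1.585
AL = USL - g = 175.36 - 1.585
AL = 173.7750

173.7750


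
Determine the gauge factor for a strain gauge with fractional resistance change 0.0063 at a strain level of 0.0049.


GF = (dR/R) / epsilon
= 0.0063 / 0.0049
= 1.2857

1.2857


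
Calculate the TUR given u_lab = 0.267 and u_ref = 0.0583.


TUR = u_lab / u_ref
= 0.267 / 0.0583
= 4.5798

4.5798


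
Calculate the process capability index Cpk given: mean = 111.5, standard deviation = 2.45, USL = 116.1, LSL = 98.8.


Cpu = (USL - mean) / (3*sigma) = (116.1 - 111.5) / (3*2.45) = 0.6259
Cpl = (mean - LSL) / (3*sigma) = (111.5 - 98.8) / (3*2.45) = 1.7279
Cpk = min(Cpu, Cpl) = 0.6259

0.6259


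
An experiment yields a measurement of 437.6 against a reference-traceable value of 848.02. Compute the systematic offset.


Systematic error = measured - true
= 437.6 - 848.02
= -410.4200

-410.4200


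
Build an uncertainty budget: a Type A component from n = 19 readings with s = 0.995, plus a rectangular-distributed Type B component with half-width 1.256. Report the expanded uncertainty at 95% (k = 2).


u_A = s / sqrt(n) = 0.995 / sqrt(19) = 0.22826866
u_B = half_width / sqrt(3) = 1.256 / sqrt(3) = 0.72515194
uc = sqrt(u_A^2 + u_B^2) = sqrt(0.22826866^2 + 0.72515194^2) = 0.76023149
U = k * uc = 2 * 0.76023149
U = 1.5205

1.5205


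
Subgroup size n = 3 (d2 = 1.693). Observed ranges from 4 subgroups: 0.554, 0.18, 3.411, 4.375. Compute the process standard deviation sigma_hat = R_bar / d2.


R_bar = (0.554 + 0.18 + 3.411 + 4.375) / 4
R_bar = 8.52 / 4 = 2.13
sigma_hat = R_bar / d2 = 2.13 / 1.693 = 1.2581

1.2581


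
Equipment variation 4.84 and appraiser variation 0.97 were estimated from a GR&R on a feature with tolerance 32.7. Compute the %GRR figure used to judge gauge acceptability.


GRR = sqrt(EV^2 + AV^2) = sqrt(4.84^2 + 0.97^2) = 4.9362435
%GRR = GRR / tol * 100 = 4.9362435 / 32.7 * 100
%GRR = 15.0955

15.0955


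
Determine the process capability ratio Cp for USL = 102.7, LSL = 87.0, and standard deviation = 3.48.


Cp = (USL - LSL) / (6 * sigma)
= (102.7 - 87.0) / (6 * 3.48)
= 15.7000 / 20.8800
= 0.7519

0.7519


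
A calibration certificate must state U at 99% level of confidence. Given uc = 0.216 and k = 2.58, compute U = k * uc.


U = k * uc
U = 2.58 * 0.216
U = 0.5573

0.5573


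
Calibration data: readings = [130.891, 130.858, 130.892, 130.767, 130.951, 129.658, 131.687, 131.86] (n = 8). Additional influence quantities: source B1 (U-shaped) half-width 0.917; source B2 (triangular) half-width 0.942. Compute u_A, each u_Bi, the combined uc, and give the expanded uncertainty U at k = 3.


mean = (130.891 + 130.858 + 130.892 + 130.767 + 130.951 + 129.658 + 131.687 + 131.86) / 8 = 130.9455
s = sqrt(sum((x - mean)^2)/(n-1)) = 0.66431167
u_A = s / sqrt(n) = 0.66431167 / sqrt(8) = 0.23486964
u_B1 = 0.917 / sqrt(2) = 0.64841692
u_B2 = 0.942 / sqrt(6) = 0.38456989
uc = sqrt(0.23486964^2 + 0.64841692^2 + 0.38456989^2) = 0.78962159
U = k * uc = 3 * 0.78962159
U = 2.3689

2.3689
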